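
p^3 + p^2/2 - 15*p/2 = p*(p - 5/2)*(p + 3)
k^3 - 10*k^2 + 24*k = k*(k - 6)*(k - 4)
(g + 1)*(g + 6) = g^2 + 7*g + 6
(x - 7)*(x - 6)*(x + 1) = x^3 - 12*x^2 + 29*x + 42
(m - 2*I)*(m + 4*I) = m^2 + 2*I*m + 8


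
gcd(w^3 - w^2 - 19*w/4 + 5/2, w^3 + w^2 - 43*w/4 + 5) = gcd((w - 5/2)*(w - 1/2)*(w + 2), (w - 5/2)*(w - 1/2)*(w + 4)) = w^2 - 3*w + 5/4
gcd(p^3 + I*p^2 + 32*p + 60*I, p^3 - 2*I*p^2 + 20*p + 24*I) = p^2 - 4*I*p + 12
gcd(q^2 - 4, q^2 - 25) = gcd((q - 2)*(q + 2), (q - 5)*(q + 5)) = 1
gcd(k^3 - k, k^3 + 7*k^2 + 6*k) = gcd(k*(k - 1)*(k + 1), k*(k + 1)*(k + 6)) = k^2 + k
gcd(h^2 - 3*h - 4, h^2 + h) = h + 1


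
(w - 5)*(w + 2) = w^2 - 3*w - 10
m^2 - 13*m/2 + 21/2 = (m - 7/2)*(m - 3)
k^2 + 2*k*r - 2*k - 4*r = (k - 2)*(k + 2*r)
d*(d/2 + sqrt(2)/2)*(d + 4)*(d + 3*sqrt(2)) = d^4/2 + 2*d^3 + 2*sqrt(2)*d^3 + 3*d^2 + 8*sqrt(2)*d^2 + 12*d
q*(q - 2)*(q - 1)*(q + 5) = q^4 + 2*q^3 - 13*q^2 + 10*q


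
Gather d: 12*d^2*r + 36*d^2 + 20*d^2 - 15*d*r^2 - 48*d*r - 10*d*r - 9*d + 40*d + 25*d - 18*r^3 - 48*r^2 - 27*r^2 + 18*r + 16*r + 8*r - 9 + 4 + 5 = d^2*(12*r + 56) + d*(-15*r^2 - 58*r + 56) - 18*r^3 - 75*r^2 + 42*r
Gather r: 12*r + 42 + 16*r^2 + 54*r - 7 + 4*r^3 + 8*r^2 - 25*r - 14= 4*r^3 + 24*r^2 + 41*r + 21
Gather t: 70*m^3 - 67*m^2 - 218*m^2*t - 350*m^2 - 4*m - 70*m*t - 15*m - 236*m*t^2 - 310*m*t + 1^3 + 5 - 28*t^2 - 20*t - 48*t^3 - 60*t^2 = 70*m^3 - 417*m^2 - 19*m - 48*t^3 + t^2*(-236*m - 88) + t*(-218*m^2 - 380*m - 20) + 6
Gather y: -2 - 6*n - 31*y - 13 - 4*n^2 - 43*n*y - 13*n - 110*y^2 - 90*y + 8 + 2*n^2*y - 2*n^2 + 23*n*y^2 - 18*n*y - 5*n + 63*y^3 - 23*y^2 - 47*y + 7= -6*n^2 - 24*n + 63*y^3 + y^2*(23*n - 133) + y*(2*n^2 - 61*n - 168)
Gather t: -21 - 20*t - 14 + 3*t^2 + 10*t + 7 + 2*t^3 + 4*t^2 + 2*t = 2*t^3 + 7*t^2 - 8*t - 28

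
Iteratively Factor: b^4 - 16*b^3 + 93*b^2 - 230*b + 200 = (b - 5)*(b^3 - 11*b^2 + 38*b - 40) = (b - 5)*(b - 4)*(b^2 - 7*b + 10) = (b - 5)*(b - 4)*(b - 2)*(b - 5)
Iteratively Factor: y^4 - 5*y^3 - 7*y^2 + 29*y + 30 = (y - 5)*(y^3 - 7*y - 6) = (y - 5)*(y + 2)*(y^2 - 2*y - 3) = (y - 5)*(y + 1)*(y + 2)*(y - 3)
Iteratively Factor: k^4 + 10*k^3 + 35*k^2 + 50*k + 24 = (k + 2)*(k^3 + 8*k^2 + 19*k + 12) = (k + 2)*(k + 4)*(k^2 + 4*k + 3) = (k + 2)*(k + 3)*(k + 4)*(k + 1)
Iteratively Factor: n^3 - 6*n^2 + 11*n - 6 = (n - 2)*(n^2 - 4*n + 3) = (n - 3)*(n - 2)*(n - 1)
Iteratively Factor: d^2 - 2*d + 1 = (d - 1)*(d - 1)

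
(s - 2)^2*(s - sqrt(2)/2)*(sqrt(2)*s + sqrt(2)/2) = sqrt(2)*s^4 - 7*sqrt(2)*s^3/2 - s^3 + 2*sqrt(2)*s^2 + 7*s^2/2 - 2*s + 2*sqrt(2)*s - 2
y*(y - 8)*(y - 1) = y^3 - 9*y^2 + 8*y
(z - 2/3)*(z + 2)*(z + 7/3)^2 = z^4 + 6*z^3 + 31*z^2/3 + 28*z/27 - 196/27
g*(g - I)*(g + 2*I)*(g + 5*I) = g^4 + 6*I*g^3 - 3*g^2 + 10*I*g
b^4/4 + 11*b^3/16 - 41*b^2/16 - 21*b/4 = b*(b/4 + 1)*(b - 3)*(b + 7/4)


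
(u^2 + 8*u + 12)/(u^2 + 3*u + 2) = (u + 6)/(u + 1)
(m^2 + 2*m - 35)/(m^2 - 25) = (m + 7)/(m + 5)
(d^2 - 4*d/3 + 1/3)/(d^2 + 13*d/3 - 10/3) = (3*d^2 - 4*d + 1)/(3*d^2 + 13*d - 10)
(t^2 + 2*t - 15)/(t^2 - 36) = (t^2 + 2*t - 15)/(t^2 - 36)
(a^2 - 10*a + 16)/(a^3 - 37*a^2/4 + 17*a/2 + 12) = 4/(4*a + 3)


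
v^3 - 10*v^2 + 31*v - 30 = (v - 5)*(v - 3)*(v - 2)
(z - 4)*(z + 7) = z^2 + 3*z - 28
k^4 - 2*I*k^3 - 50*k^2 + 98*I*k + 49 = (k - 7)*(k + 7)*(k - I)^2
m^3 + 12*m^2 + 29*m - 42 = (m - 1)*(m + 6)*(m + 7)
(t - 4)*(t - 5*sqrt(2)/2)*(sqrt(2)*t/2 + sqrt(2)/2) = sqrt(2)*t^3/2 - 5*t^2/2 - 3*sqrt(2)*t^2/2 - 2*sqrt(2)*t + 15*t/2 + 10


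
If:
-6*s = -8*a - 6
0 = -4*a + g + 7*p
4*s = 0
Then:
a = -3/4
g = -7*p - 3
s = 0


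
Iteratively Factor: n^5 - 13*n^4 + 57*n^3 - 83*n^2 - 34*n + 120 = (n - 5)*(n^4 - 8*n^3 + 17*n^2 + 2*n - 24) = (n - 5)*(n - 4)*(n^3 - 4*n^2 + n + 6) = (n - 5)*(n - 4)*(n - 2)*(n^2 - 2*n - 3) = (n - 5)*(n - 4)*(n - 2)*(n + 1)*(n - 3)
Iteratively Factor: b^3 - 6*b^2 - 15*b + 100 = (b - 5)*(b^2 - b - 20) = (b - 5)*(b + 4)*(b - 5)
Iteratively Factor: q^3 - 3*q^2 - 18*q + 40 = (q + 4)*(q^2 - 7*q + 10) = (q - 2)*(q + 4)*(q - 5)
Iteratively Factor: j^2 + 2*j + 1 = (j + 1)*(j + 1)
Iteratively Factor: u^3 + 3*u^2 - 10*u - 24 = (u + 4)*(u^2 - u - 6) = (u + 2)*(u + 4)*(u - 3)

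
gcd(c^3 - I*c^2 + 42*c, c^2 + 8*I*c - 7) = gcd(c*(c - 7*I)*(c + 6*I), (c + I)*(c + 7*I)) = 1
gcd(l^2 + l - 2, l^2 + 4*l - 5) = l - 1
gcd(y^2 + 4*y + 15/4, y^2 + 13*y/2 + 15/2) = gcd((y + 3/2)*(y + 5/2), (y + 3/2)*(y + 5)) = y + 3/2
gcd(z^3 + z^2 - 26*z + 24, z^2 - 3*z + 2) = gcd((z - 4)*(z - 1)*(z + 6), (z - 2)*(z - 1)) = z - 1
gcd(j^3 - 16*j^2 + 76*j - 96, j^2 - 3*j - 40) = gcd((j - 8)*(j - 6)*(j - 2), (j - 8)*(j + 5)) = j - 8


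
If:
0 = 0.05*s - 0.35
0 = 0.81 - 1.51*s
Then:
No Solution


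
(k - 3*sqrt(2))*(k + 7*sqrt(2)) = k^2 + 4*sqrt(2)*k - 42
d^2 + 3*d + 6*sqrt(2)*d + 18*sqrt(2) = (d + 3)*(d + 6*sqrt(2))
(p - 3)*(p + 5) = p^2 + 2*p - 15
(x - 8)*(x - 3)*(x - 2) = x^3 - 13*x^2 + 46*x - 48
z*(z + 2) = z^2 + 2*z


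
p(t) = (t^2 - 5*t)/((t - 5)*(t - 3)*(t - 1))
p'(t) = (2*t - 5)/((t - 5)*(t - 3)*(t - 1)) - (t^2 - 5*t)/((t - 5)*(t - 3)*(t - 1)^2) - (t^2 - 5*t)/((t - 5)*(t - 3)^2*(t - 1)) - (t^2 - 5*t)/((t - 5)^2*(t - 3)*(t - 1))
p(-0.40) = -0.08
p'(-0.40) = 0.13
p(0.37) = 0.22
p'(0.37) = 1.04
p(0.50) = 0.40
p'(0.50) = 1.76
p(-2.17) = -0.13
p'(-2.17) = -0.01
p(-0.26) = -0.06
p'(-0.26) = 0.17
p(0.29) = 0.15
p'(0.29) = 0.79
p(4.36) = 0.95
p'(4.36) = -0.77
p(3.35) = 4.07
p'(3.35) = -12.15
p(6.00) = 0.40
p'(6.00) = -0.15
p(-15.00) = -0.05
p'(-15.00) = 0.00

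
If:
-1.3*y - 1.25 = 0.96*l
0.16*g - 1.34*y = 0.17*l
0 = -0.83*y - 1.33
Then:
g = -12.50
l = 0.87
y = -1.60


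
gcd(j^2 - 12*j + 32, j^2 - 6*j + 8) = j - 4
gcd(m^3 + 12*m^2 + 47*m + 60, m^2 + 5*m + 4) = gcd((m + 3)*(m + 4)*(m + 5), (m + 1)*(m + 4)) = m + 4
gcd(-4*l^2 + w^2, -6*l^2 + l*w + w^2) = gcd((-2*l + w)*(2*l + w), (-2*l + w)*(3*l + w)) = -2*l + w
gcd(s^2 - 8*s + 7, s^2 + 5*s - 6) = s - 1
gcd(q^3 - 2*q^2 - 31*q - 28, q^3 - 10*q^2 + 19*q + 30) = q + 1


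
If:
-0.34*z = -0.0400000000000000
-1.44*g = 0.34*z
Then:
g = -0.03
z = 0.12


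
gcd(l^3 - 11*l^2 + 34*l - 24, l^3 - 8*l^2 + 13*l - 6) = l^2 - 7*l + 6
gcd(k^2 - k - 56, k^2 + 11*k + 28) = k + 7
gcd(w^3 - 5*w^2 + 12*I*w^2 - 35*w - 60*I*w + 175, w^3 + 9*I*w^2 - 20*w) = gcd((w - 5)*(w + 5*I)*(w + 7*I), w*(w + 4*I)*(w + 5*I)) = w + 5*I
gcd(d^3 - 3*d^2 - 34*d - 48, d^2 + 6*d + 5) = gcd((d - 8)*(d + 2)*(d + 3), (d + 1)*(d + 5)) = 1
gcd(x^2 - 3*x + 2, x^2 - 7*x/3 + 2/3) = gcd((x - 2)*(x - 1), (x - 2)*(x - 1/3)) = x - 2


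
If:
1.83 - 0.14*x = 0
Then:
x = 13.07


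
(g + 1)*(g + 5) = g^2 + 6*g + 5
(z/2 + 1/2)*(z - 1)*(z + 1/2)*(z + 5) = z^4/2 + 11*z^3/4 + 3*z^2/4 - 11*z/4 - 5/4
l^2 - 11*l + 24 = (l - 8)*(l - 3)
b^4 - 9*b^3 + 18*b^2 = b^2*(b - 6)*(b - 3)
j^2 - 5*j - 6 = (j - 6)*(j + 1)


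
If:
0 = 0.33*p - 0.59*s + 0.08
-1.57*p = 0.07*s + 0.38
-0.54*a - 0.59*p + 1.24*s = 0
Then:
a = 0.26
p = -0.24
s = 0.00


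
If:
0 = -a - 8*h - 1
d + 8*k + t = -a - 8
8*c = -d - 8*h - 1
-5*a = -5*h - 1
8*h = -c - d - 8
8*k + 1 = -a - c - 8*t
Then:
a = 1/15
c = 1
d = -119/15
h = -2/15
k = 1/56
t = -29/105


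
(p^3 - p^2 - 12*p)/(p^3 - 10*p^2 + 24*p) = (p + 3)/(p - 6)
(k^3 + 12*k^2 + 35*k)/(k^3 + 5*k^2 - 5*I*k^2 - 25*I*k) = (k + 7)/(k - 5*I)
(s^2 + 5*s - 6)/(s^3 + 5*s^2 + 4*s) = (s^2 + 5*s - 6)/(s*(s^2 + 5*s + 4))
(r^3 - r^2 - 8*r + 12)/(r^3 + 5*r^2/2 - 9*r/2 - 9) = 2*(r - 2)/(2*r + 3)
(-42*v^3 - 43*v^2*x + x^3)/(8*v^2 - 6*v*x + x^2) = (-42*v^3 - 43*v^2*x + x^3)/(8*v^2 - 6*v*x + x^2)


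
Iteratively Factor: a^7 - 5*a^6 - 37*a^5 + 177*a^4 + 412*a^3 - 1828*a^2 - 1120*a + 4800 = (a - 5)*(a^6 - 37*a^4 - 8*a^3 + 372*a^2 + 32*a - 960) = (a - 5)^2*(a^5 + 5*a^4 - 12*a^3 - 68*a^2 + 32*a + 192) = (a - 5)^2*(a + 4)*(a^4 + a^3 - 16*a^2 - 4*a + 48) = (a - 5)^2*(a + 2)*(a + 4)*(a^3 - a^2 - 14*a + 24) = (a - 5)^2*(a - 3)*(a + 2)*(a + 4)*(a^2 + 2*a - 8) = (a - 5)^2*(a - 3)*(a - 2)*(a + 2)*(a + 4)*(a + 4)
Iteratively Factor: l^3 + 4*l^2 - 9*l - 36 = (l + 3)*(l^2 + l - 12) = (l - 3)*(l + 3)*(l + 4)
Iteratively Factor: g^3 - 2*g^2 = (g - 2)*(g^2) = g*(g - 2)*(g)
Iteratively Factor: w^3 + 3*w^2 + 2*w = (w + 1)*(w^2 + 2*w) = (w + 1)*(w + 2)*(w)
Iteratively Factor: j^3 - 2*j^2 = (j)*(j^2 - 2*j) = j^2*(j - 2)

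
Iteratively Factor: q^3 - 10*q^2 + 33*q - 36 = (q - 3)*(q^2 - 7*q + 12) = (q - 4)*(q - 3)*(q - 3)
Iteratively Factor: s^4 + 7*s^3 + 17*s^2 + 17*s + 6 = (s + 2)*(s^3 + 5*s^2 + 7*s + 3) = (s + 1)*(s + 2)*(s^2 + 4*s + 3) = (s + 1)*(s + 2)*(s + 3)*(s + 1)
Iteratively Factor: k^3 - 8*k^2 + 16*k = (k)*(k^2 - 8*k + 16) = k*(k - 4)*(k - 4)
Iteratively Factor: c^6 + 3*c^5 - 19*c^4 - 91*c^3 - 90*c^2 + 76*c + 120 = (c + 2)*(c^5 + c^4 - 21*c^3 - 49*c^2 + 8*c + 60) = (c - 1)*(c + 2)*(c^4 + 2*c^3 - 19*c^2 - 68*c - 60) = (c - 1)*(c + 2)^2*(c^3 - 19*c - 30) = (c - 5)*(c - 1)*(c + 2)^2*(c^2 + 5*c + 6) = (c - 5)*(c - 1)*(c + 2)^3*(c + 3)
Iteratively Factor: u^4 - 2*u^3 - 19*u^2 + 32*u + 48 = (u - 4)*(u^3 + 2*u^2 - 11*u - 12) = (u - 4)*(u + 4)*(u^2 - 2*u - 3) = (u - 4)*(u - 3)*(u + 4)*(u + 1)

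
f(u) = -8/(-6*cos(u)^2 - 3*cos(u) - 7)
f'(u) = -8*(-12*sin(u)*cos(u) - 3*sin(u))/(-6*cos(u)^2 - 3*cos(u) - 7)^2 = 24*(4*cos(u) + 1)*sin(u)/(6*cos(u)^2 + 3*cos(u) + 7)^2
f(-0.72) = 0.63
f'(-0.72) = -0.40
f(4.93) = 1.01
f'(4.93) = -0.69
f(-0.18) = 0.51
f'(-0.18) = -0.09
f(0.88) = 0.71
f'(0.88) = 0.51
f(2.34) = 1.02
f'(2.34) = -0.50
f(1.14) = 0.86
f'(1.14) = 0.67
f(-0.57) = 0.58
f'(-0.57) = -0.30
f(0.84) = 0.69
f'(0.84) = 0.48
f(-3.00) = 0.81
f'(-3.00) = 0.10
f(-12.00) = 0.58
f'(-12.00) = 0.30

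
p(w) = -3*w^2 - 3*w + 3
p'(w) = -6*w - 3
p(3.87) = -53.54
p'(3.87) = -26.22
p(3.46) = -43.29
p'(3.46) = -23.76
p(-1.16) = 2.44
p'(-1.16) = 3.96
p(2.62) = -25.45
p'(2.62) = -18.72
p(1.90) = -13.53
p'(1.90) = -14.40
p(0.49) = 0.81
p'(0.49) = -5.94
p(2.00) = -15.00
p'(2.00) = -15.00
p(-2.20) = -4.92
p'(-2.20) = 10.20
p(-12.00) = -393.00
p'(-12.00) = 69.00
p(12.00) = -465.00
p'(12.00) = -75.00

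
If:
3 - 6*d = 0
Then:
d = 1/2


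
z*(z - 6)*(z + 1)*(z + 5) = z^4 - 31*z^2 - 30*z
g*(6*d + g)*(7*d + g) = 42*d^2*g + 13*d*g^2 + g^3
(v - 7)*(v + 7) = v^2 - 49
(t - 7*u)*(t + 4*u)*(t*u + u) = t^3*u - 3*t^2*u^2 + t^2*u - 28*t*u^3 - 3*t*u^2 - 28*u^3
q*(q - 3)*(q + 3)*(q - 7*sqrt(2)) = q^4 - 7*sqrt(2)*q^3 - 9*q^2 + 63*sqrt(2)*q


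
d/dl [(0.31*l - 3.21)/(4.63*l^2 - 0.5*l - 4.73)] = (-1.4353*l^2 + 29.7246*l - 3.0713)/(21.4369*l^4 - 4.63*l^3 - 43.5498*l^2 + 4.73*l + 22.3729)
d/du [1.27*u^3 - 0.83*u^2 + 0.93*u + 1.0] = 3.81*u^2 - 1.66*u + 0.93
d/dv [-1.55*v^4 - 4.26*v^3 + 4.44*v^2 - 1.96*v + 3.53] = -6.2*v^3 - 12.78*v^2 + 8.88*v - 1.96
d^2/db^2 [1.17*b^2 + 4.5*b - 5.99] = 2.34000000000000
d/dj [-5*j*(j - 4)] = 20 - 10*j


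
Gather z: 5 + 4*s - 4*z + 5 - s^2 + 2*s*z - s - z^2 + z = -s^2 + 3*s - z^2 + z*(2*s - 3) + 10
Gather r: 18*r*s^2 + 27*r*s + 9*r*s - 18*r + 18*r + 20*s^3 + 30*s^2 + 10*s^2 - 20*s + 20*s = r*(18*s^2 + 36*s) + 20*s^3 + 40*s^2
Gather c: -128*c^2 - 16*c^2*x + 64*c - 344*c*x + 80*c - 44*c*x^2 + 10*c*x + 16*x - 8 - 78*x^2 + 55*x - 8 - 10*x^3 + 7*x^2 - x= c^2*(-16*x - 128) + c*(-44*x^2 - 334*x + 144) - 10*x^3 - 71*x^2 + 70*x - 16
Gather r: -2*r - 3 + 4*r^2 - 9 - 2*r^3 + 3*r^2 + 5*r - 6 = -2*r^3 + 7*r^2 + 3*r - 18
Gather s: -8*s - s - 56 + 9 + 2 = -9*s - 45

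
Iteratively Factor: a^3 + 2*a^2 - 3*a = (a)*(a^2 + 2*a - 3) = a*(a + 3)*(a - 1)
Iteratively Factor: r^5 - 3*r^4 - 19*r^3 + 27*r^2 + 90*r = (r)*(r^4 - 3*r^3 - 19*r^2 + 27*r + 90) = r*(r + 3)*(r^3 - 6*r^2 - r + 30) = r*(r + 2)*(r + 3)*(r^2 - 8*r + 15) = r*(r - 5)*(r + 2)*(r + 3)*(r - 3)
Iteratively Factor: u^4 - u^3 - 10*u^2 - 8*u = (u + 2)*(u^3 - 3*u^2 - 4*u) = (u - 4)*(u + 2)*(u^2 + u) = (u - 4)*(u + 1)*(u + 2)*(u)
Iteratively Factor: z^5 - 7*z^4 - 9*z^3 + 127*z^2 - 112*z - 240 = (z + 4)*(z^4 - 11*z^3 + 35*z^2 - 13*z - 60) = (z - 4)*(z + 4)*(z^3 - 7*z^2 + 7*z + 15) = (z - 4)*(z - 3)*(z + 4)*(z^2 - 4*z - 5) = (z - 5)*(z - 4)*(z - 3)*(z + 4)*(z + 1)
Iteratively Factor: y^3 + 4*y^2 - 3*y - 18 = (y - 2)*(y^2 + 6*y + 9) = (y - 2)*(y + 3)*(y + 3)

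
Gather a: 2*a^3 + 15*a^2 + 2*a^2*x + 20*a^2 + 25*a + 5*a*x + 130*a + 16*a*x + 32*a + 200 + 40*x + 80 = 2*a^3 + a^2*(2*x + 35) + a*(21*x + 187) + 40*x + 280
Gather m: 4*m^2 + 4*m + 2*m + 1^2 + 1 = 4*m^2 + 6*m + 2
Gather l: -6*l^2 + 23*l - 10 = -6*l^2 + 23*l - 10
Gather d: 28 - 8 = 20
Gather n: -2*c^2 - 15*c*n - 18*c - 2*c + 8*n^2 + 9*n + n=-2*c^2 - 20*c + 8*n^2 + n*(10 - 15*c)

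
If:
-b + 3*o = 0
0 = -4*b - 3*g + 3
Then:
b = 3*o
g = 1 - 4*o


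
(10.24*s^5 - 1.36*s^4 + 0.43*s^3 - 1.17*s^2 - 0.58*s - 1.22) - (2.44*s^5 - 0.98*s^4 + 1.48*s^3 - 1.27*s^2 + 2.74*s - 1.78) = 7.8*s^5 - 0.38*s^4 - 1.05*s^3 + 0.1*s^2 - 3.32*s + 0.56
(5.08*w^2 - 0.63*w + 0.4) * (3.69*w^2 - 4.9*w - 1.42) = 18.7452*w^4 - 27.2167*w^3 - 2.6506*w^2 - 1.0654*w - 0.568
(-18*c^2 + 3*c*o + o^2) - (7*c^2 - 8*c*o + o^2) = -25*c^2 + 11*c*o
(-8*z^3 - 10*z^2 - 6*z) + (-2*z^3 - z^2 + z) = -10*z^3 - 11*z^2 - 5*z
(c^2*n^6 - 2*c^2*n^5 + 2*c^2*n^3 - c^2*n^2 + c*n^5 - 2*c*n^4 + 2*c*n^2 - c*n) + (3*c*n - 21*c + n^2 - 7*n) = c^2*n^6 - 2*c^2*n^5 + 2*c^2*n^3 - c^2*n^2 + c*n^5 - 2*c*n^4 + 2*c*n^2 + 2*c*n - 21*c + n^2 - 7*n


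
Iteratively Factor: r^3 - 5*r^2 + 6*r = (r - 2)*(r^2 - 3*r) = r*(r - 2)*(r - 3)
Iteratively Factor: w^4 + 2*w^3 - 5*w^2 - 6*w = (w - 2)*(w^3 + 4*w^2 + 3*w) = (w - 2)*(w + 3)*(w^2 + w) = (w - 2)*(w + 1)*(w + 3)*(w)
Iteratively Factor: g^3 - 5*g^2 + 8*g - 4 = (g - 1)*(g^2 - 4*g + 4) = (g - 2)*(g - 1)*(g - 2)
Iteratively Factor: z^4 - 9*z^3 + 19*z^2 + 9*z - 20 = (z - 1)*(z^3 - 8*z^2 + 11*z + 20) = (z - 1)*(z + 1)*(z^2 - 9*z + 20) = (z - 4)*(z - 1)*(z + 1)*(z - 5)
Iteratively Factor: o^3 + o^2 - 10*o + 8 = (o + 4)*(o^2 - 3*o + 2) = (o - 2)*(o + 4)*(o - 1)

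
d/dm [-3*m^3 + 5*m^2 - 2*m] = -9*m^2 + 10*m - 2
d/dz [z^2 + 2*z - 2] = 2*z + 2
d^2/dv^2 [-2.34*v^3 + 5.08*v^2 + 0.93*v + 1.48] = 10.16 - 14.04*v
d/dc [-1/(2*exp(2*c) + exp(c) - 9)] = (4*exp(c) + 1)*exp(c)/(2*exp(2*c) + exp(c) - 9)^2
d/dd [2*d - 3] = 2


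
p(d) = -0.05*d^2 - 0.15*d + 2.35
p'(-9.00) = 0.75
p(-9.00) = -0.35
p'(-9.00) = 0.75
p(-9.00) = -0.35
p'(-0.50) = -0.10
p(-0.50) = 2.41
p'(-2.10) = 0.06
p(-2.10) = 2.44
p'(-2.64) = 0.11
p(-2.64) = 2.40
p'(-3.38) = 0.19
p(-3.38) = 2.29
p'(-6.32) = 0.48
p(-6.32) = 1.30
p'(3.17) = -0.47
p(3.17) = 1.37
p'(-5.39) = 0.39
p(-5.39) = 1.71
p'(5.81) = -0.73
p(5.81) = -0.21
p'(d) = -0.1*d - 0.15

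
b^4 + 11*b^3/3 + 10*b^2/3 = b^2*(b + 5/3)*(b + 2)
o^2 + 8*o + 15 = (o + 3)*(o + 5)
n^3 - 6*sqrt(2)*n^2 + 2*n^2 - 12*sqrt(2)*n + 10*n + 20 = (n + 2)*(n - 5*sqrt(2))*(n - sqrt(2))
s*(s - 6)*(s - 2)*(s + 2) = s^4 - 6*s^3 - 4*s^2 + 24*s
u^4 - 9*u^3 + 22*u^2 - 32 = (u - 4)^2*(u - 2)*(u + 1)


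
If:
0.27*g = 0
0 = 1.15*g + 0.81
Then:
No Solution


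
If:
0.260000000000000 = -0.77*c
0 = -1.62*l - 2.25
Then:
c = -0.34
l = -1.39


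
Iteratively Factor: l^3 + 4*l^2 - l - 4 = (l - 1)*(l^2 + 5*l + 4) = (l - 1)*(l + 4)*(l + 1)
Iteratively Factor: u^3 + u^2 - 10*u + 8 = (u + 4)*(u^2 - 3*u + 2) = (u - 2)*(u + 4)*(u - 1)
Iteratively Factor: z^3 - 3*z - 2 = (z - 2)*(z^2 + 2*z + 1) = (z - 2)*(z + 1)*(z + 1)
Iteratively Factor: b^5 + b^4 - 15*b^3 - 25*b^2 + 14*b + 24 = (b - 4)*(b^4 + 5*b^3 + 5*b^2 - 5*b - 6) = (b - 4)*(b + 1)*(b^3 + 4*b^2 + b - 6) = (b - 4)*(b + 1)*(b + 2)*(b^2 + 2*b - 3) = (b - 4)*(b - 1)*(b + 1)*(b + 2)*(b + 3)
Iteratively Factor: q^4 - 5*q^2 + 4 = (q - 2)*(q^3 + 2*q^2 - q - 2) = (q - 2)*(q + 2)*(q^2 - 1) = (q - 2)*(q - 1)*(q + 2)*(q + 1)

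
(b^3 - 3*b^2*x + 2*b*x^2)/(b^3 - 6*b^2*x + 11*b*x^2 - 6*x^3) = b/(b - 3*x)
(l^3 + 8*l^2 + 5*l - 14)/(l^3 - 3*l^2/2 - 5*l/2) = 2*(-l^3 - 8*l^2 - 5*l + 14)/(l*(-2*l^2 + 3*l + 5))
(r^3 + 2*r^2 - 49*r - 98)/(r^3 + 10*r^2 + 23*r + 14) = (r - 7)/(r + 1)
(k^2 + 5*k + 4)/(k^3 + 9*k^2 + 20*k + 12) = (k + 4)/(k^2 + 8*k + 12)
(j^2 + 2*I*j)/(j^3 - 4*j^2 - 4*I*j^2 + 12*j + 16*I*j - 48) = j/(j^2 + j*(-4 - 6*I) + 24*I)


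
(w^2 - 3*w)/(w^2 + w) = (w - 3)/(w + 1)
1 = 1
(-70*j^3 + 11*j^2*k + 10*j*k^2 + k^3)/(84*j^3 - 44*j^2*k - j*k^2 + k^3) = (-5*j - k)/(6*j - k)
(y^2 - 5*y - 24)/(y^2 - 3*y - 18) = (y - 8)/(y - 6)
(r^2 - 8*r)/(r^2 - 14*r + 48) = r/(r - 6)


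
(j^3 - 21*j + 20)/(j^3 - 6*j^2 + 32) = (j^2 + 4*j - 5)/(j^2 - 2*j - 8)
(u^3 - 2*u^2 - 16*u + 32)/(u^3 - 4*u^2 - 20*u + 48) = (u - 4)/(u - 6)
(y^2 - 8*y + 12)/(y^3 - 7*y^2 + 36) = (y - 2)/(y^2 - y - 6)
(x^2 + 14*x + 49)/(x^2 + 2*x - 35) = (x + 7)/(x - 5)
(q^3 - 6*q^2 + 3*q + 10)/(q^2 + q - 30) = (q^2 - q - 2)/(q + 6)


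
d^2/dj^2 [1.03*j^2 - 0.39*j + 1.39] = 2.06000000000000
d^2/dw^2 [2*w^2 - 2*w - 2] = 4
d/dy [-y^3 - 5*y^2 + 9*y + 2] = -3*y^2 - 10*y + 9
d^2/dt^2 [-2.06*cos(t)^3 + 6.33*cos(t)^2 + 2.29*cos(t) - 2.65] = -0.744999999999999*cos(t) - 12.66*cos(2*t) + 4.635*cos(3*t)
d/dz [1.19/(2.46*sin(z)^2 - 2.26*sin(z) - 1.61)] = (2.6894 - 5.8548*sin(z))*cos(z)/(-2.46*sin(z)^2 + 2.26*sin(z) + 1.61)^2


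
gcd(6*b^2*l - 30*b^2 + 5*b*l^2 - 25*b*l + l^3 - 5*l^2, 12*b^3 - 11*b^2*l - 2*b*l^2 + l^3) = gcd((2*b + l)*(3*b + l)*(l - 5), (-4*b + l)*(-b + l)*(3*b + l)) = 3*b + l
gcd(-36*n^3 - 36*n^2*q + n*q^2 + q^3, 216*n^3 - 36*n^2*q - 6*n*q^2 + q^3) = -36*n^2 + q^2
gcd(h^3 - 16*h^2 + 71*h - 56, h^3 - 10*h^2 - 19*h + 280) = h^2 - 15*h + 56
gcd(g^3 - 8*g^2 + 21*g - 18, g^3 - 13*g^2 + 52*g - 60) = g - 2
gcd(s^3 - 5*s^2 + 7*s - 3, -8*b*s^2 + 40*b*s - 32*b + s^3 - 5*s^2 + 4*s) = s - 1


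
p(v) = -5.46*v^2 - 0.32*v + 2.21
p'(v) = -10.92*v - 0.32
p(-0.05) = 2.21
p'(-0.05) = 0.23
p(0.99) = -3.46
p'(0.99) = -11.13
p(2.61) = -35.82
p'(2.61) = -28.82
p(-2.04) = -19.86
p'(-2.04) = 21.96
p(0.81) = -1.63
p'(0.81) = -9.17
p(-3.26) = -54.77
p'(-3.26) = 35.28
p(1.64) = -13.00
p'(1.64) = -18.23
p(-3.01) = -46.29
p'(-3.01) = 32.55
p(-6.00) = -192.43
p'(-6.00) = 65.20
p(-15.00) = -1221.49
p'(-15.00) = 163.48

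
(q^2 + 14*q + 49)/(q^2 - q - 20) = (q^2 + 14*q + 49)/(q^2 - q - 20)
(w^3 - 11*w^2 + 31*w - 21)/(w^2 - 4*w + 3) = w - 7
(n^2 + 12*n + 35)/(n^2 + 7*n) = (n + 5)/n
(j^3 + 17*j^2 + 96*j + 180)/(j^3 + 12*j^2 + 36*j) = (j + 5)/j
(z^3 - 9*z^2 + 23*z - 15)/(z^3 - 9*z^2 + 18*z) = (z^2 - 6*z + 5)/(z*(z - 6))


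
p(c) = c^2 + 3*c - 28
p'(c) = 2*c + 3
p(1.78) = -19.49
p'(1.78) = 6.56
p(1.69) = -20.07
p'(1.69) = 6.38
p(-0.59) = -29.42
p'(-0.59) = 1.82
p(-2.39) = -29.46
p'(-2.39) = -1.78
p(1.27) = -22.58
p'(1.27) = 5.54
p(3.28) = -7.40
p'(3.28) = 9.56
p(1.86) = -18.96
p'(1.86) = 6.72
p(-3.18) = -27.43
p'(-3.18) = -3.36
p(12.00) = 152.00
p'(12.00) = 27.00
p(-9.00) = 26.00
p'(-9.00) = -15.00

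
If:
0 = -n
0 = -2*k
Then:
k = 0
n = 0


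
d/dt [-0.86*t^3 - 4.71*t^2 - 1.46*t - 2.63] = -2.58*t^2 - 9.42*t - 1.46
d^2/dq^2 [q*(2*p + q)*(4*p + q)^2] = 64*p^2 + 60*p*q + 12*q^2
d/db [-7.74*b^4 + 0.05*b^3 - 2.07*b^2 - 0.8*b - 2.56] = -30.96*b^3 + 0.15*b^2 - 4.14*b - 0.8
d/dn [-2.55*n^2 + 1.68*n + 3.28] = 1.68 - 5.1*n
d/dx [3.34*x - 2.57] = 3.34000000000000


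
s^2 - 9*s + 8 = (s - 8)*(s - 1)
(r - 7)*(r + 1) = r^2 - 6*r - 7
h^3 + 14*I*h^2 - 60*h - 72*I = (h + 2*I)*(h + 6*I)^2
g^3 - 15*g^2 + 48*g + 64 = (g - 8)^2*(g + 1)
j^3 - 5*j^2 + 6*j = j*(j - 3)*(j - 2)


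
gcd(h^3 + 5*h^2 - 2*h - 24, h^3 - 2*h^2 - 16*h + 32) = h^2 + 2*h - 8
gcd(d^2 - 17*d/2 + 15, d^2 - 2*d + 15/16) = 1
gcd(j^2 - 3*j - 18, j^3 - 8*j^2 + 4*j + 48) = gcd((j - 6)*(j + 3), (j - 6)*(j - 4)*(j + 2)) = j - 6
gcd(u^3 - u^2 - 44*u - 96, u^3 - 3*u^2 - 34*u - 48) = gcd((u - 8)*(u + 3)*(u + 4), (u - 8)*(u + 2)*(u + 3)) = u^2 - 5*u - 24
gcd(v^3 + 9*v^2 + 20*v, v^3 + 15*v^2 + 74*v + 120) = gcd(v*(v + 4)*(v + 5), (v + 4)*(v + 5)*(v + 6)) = v^2 + 9*v + 20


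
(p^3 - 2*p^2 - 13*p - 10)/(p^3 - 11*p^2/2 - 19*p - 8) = 2*(p^2 - 4*p - 5)/(2*p^2 - 15*p - 8)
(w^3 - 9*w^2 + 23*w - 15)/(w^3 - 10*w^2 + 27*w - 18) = (w - 5)/(w - 6)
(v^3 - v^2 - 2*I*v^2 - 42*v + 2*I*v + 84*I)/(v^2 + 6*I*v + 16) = (v^2 - v - 42)/(v + 8*I)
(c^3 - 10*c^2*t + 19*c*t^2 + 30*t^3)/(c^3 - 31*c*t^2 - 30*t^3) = (c - 5*t)/(c + 5*t)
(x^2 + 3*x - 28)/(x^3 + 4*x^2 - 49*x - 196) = (x - 4)/(x^2 - 3*x - 28)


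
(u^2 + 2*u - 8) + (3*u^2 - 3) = 4*u^2 + 2*u - 11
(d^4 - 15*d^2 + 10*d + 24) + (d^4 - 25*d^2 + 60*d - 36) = 2*d^4 - 40*d^2 + 70*d - 12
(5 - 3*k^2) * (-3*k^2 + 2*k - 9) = 9*k^4 - 6*k^3 + 12*k^2 + 10*k - 45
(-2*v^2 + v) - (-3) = -2*v^2 + v + 3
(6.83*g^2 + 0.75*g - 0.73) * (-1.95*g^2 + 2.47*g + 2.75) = -13.3185*g^4 + 15.4076*g^3 + 22.0585*g^2 + 0.2594*g - 2.0075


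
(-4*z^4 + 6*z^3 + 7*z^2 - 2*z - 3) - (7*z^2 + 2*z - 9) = -4*z^4 + 6*z^3 - 4*z + 6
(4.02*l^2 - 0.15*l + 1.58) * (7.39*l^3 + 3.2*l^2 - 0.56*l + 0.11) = 29.7078*l^5 + 11.7555*l^4 + 8.945*l^3 + 5.5822*l^2 - 0.9013*l + 0.1738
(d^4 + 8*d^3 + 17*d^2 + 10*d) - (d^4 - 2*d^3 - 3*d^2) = 10*d^3 + 20*d^2 + 10*d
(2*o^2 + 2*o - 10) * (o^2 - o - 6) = 2*o^4 - 24*o^2 - 2*o + 60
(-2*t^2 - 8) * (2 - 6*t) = 12*t^3 - 4*t^2 + 48*t - 16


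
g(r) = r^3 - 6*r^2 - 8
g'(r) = 3*r^2 - 12*r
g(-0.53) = -9.83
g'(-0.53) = 7.20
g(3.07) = -35.61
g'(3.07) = -8.57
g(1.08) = -13.74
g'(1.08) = -9.46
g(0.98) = -12.82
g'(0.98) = -8.88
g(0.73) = -10.81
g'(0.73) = -7.16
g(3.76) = -39.67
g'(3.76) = -2.71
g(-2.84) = -79.30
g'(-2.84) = 58.28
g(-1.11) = -16.76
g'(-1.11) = 17.02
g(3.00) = -35.00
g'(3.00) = -9.00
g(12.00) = 856.00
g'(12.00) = 288.00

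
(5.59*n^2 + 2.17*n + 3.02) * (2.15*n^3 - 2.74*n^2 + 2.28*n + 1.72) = 12.0185*n^5 - 10.6511*n^4 + 13.2924*n^3 + 6.2876*n^2 + 10.618*n + 5.1944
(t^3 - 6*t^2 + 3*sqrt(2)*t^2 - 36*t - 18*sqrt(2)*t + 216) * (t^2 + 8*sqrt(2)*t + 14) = t^5 - 6*t^4 + 11*sqrt(2)*t^4 - 66*sqrt(2)*t^3 + 26*t^3 - 246*sqrt(2)*t^2 - 156*t^2 - 504*t + 1476*sqrt(2)*t + 3024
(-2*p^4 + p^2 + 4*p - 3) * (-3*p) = 6*p^5 - 3*p^3 - 12*p^2 + 9*p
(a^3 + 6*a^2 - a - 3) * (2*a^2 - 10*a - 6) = 2*a^5 + 2*a^4 - 68*a^3 - 32*a^2 + 36*a + 18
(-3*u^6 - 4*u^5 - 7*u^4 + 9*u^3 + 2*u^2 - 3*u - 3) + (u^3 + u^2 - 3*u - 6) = -3*u^6 - 4*u^5 - 7*u^4 + 10*u^3 + 3*u^2 - 6*u - 9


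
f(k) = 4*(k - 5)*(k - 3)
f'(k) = 8*k - 32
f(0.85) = 35.69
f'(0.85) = -25.20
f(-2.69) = 175.02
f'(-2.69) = -53.52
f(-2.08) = 143.87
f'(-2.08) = -48.64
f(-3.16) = 201.06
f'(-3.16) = -57.28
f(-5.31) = 342.70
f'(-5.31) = -74.48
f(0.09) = 57.15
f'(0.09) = -31.28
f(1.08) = 30.11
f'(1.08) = -23.36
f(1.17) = 28.04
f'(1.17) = -22.64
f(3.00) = 0.00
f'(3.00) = -8.00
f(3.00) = 0.00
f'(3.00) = -8.00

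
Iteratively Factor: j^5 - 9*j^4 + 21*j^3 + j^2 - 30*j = (j)*(j^4 - 9*j^3 + 21*j^2 + j - 30) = j*(j - 5)*(j^3 - 4*j^2 + j + 6) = j*(j - 5)*(j - 2)*(j^2 - 2*j - 3) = j*(j - 5)*(j - 3)*(j - 2)*(j + 1)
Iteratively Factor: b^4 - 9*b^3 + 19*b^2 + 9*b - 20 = (b - 1)*(b^3 - 8*b^2 + 11*b + 20) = (b - 5)*(b - 1)*(b^2 - 3*b - 4) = (b - 5)*(b - 1)*(b + 1)*(b - 4)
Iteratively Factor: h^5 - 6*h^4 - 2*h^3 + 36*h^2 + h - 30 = (h - 1)*(h^4 - 5*h^3 - 7*h^2 + 29*h + 30) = (h - 3)*(h - 1)*(h^3 - 2*h^2 - 13*h - 10) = (h - 5)*(h - 3)*(h - 1)*(h^2 + 3*h + 2) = (h - 5)*(h - 3)*(h - 1)*(h + 1)*(h + 2)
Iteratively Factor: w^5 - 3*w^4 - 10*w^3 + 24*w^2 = (w)*(w^4 - 3*w^3 - 10*w^2 + 24*w) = w*(w - 2)*(w^3 - w^2 - 12*w) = w*(w - 2)*(w + 3)*(w^2 - 4*w) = w*(w - 4)*(w - 2)*(w + 3)*(w)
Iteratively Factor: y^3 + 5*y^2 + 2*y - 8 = (y + 2)*(y^2 + 3*y - 4) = (y - 1)*(y + 2)*(y + 4)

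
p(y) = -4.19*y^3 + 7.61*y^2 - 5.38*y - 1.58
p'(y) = -12.57*y^2 + 15.22*y - 5.38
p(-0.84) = 10.79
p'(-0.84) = -27.03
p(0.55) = -2.93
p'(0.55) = -0.81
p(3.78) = -139.48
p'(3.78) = -127.45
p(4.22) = -203.65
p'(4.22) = -165.00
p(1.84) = -11.82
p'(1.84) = -19.93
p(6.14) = -717.60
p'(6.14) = -385.81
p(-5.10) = 779.60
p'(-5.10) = -409.95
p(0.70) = -3.05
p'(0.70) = -0.89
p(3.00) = -62.36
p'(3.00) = -72.85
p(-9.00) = 3717.76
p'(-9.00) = -1160.53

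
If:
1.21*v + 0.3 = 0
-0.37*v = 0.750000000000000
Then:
No Solution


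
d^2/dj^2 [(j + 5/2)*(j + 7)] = 2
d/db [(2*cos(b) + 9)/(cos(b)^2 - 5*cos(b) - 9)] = (18*cos(b) + cos(2*b) - 26)*sin(b)/(sin(b)^2 + 5*cos(b) + 8)^2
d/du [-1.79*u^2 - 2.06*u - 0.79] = -3.58*u - 2.06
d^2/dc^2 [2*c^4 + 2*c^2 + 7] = 24*c^2 + 4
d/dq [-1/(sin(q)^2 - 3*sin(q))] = (2*sin(q) - 3)*cos(q)/((sin(q) - 3)^2*sin(q)^2)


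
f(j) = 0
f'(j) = 0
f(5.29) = 0.00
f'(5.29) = 0.00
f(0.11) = 0.00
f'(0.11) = 0.00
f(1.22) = 0.00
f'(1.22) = 0.00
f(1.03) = 0.00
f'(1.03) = 0.00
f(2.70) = 0.00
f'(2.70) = 0.00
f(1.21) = 0.00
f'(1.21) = 0.00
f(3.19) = 0.00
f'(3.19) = 0.00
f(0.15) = 0.00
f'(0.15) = 0.00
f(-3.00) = 0.00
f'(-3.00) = 0.00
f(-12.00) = 0.00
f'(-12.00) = 0.00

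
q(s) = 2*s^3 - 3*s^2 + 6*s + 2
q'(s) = 6*s^2 - 6*s + 6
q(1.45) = 10.49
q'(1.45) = 9.92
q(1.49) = 10.90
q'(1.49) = 10.38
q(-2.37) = -55.69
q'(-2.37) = 53.92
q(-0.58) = -2.88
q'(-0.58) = 11.50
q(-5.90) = -548.59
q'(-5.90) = 250.26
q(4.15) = 118.18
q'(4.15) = 84.44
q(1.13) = 7.84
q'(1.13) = 6.88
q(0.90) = 6.43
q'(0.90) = 5.46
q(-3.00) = -97.00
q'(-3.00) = 78.00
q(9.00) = 1271.00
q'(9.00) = 438.00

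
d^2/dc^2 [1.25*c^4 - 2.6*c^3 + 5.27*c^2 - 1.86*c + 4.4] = 15.0*c^2 - 15.6*c + 10.54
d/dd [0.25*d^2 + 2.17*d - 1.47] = 0.5*d + 2.17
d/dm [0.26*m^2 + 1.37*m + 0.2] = 0.52*m + 1.37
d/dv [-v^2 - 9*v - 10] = -2*v - 9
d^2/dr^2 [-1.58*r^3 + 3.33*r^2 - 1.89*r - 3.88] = 6.66 - 9.48*r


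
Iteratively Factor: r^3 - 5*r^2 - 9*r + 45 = (r + 3)*(r^2 - 8*r + 15) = (r - 3)*(r + 3)*(r - 5)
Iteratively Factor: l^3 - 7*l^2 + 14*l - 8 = (l - 1)*(l^2 - 6*l + 8) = (l - 4)*(l - 1)*(l - 2)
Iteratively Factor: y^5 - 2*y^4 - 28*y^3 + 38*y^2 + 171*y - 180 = (y - 5)*(y^4 + 3*y^3 - 13*y^2 - 27*y + 36) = (y - 5)*(y - 1)*(y^3 + 4*y^2 - 9*y - 36) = (y - 5)*(y - 1)*(y + 4)*(y^2 - 9) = (y - 5)*(y - 1)*(y + 3)*(y + 4)*(y - 3)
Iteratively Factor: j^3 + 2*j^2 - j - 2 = (j - 1)*(j^2 + 3*j + 2) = (j - 1)*(j + 1)*(j + 2)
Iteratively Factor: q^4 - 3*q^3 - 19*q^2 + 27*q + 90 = (q + 2)*(q^3 - 5*q^2 - 9*q + 45) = (q + 2)*(q + 3)*(q^2 - 8*q + 15) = (q - 5)*(q + 2)*(q + 3)*(q - 3)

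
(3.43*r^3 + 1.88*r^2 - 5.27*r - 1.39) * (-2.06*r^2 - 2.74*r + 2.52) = -7.0658*r^5 - 13.271*r^4 + 14.3486*r^3 + 22.0408*r^2 - 9.4718*r - 3.5028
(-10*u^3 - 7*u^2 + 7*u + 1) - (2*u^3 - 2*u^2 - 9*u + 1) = -12*u^3 - 5*u^2 + 16*u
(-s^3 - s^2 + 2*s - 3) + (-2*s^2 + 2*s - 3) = -s^3 - 3*s^2 + 4*s - 6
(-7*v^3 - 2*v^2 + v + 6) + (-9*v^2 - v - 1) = -7*v^3 - 11*v^2 + 5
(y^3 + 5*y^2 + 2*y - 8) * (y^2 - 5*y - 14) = y^5 - 37*y^3 - 88*y^2 + 12*y + 112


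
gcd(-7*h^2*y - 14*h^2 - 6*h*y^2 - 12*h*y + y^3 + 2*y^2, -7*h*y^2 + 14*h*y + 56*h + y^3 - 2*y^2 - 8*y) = -7*h*y - 14*h + y^2 + 2*y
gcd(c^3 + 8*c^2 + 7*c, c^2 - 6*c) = c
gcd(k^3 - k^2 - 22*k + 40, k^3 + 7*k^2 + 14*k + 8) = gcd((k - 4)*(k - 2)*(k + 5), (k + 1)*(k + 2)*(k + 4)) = 1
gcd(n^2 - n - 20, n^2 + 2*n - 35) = n - 5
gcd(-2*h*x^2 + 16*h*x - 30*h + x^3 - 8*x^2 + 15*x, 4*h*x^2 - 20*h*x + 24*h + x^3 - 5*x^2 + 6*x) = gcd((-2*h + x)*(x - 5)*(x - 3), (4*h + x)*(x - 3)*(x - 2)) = x - 3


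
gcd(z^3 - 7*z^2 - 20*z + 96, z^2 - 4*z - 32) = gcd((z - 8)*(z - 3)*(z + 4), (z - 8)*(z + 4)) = z^2 - 4*z - 32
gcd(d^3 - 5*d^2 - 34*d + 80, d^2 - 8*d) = d - 8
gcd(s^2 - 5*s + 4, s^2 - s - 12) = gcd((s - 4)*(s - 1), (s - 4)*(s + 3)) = s - 4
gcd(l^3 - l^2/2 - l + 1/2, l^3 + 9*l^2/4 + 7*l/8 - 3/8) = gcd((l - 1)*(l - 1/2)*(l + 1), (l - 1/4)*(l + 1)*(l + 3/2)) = l + 1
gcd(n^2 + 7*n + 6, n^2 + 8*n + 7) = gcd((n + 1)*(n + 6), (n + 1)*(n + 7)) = n + 1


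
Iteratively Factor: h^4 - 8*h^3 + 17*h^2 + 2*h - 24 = (h + 1)*(h^3 - 9*h^2 + 26*h - 24) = (h - 4)*(h + 1)*(h^2 - 5*h + 6) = (h - 4)*(h - 3)*(h + 1)*(h - 2)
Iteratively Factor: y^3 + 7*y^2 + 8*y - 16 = (y + 4)*(y^2 + 3*y - 4) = (y + 4)^2*(y - 1)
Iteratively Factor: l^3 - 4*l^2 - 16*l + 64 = (l - 4)*(l^2 - 16) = (l - 4)*(l + 4)*(l - 4)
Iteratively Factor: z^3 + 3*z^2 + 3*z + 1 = (z + 1)*(z^2 + 2*z + 1) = (z + 1)^2*(z + 1)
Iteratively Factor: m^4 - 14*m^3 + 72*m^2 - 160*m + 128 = (m - 4)*(m^3 - 10*m^2 + 32*m - 32) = (m - 4)^2*(m^2 - 6*m + 8) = (m - 4)^2*(m - 2)*(m - 4)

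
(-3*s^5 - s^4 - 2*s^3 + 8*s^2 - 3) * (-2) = 6*s^5 + 2*s^4 + 4*s^3 - 16*s^2 + 6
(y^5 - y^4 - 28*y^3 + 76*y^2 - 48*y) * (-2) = -2*y^5 + 2*y^4 + 56*y^3 - 152*y^2 + 96*y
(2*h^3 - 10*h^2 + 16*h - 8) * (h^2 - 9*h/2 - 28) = 2*h^5 - 19*h^4 + 5*h^3 + 200*h^2 - 412*h + 224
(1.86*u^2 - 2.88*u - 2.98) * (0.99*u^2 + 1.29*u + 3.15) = 1.8414*u^4 - 0.4518*u^3 - 0.8064*u^2 - 12.9162*u - 9.387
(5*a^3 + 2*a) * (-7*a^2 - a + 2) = -35*a^5 - 5*a^4 - 4*a^3 - 2*a^2 + 4*a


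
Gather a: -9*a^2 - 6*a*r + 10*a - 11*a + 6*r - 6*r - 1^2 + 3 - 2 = -9*a^2 + a*(-6*r - 1)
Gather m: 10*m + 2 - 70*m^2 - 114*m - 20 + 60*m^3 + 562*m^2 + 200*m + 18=60*m^3 + 492*m^2 + 96*m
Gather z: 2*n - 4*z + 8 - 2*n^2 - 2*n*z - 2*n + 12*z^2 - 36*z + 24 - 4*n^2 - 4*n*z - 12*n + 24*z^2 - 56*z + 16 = -6*n^2 - 12*n + 36*z^2 + z*(-6*n - 96) + 48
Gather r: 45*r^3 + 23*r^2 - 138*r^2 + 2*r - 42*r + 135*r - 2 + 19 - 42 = 45*r^3 - 115*r^2 + 95*r - 25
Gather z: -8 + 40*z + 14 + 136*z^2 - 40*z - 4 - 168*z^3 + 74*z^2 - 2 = -168*z^3 + 210*z^2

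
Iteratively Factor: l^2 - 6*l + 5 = (l - 1)*(l - 5)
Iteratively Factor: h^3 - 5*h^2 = (h - 5)*(h^2) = h*(h - 5)*(h)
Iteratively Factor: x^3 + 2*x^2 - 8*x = (x)*(x^2 + 2*x - 8) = x*(x - 2)*(x + 4)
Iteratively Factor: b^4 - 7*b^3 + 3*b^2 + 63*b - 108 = (b - 3)*(b^3 - 4*b^2 - 9*b + 36) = (b - 3)*(b + 3)*(b^2 - 7*b + 12) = (b - 4)*(b - 3)*(b + 3)*(b - 3)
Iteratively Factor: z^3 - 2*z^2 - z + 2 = (z + 1)*(z^2 - 3*z + 2) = (z - 1)*(z + 1)*(z - 2)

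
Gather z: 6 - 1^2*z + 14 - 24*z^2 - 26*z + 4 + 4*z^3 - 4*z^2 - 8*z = 4*z^3 - 28*z^2 - 35*z + 24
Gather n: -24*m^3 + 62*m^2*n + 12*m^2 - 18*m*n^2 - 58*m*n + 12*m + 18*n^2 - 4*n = -24*m^3 + 12*m^2 + 12*m + n^2*(18 - 18*m) + n*(62*m^2 - 58*m - 4)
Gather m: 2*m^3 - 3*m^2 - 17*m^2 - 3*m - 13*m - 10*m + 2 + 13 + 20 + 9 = 2*m^3 - 20*m^2 - 26*m + 44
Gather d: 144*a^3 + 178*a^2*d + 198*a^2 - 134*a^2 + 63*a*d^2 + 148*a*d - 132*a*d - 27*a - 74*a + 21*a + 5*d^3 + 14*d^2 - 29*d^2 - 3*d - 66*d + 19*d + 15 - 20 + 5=144*a^3 + 64*a^2 - 80*a + 5*d^3 + d^2*(63*a - 15) + d*(178*a^2 + 16*a - 50)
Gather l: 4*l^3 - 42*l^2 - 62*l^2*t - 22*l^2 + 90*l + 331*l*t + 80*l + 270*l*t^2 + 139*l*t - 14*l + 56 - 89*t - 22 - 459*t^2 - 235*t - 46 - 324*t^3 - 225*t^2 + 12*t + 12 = 4*l^3 + l^2*(-62*t - 64) + l*(270*t^2 + 470*t + 156) - 324*t^3 - 684*t^2 - 312*t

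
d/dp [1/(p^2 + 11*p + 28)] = (-2*p - 11)/(p^2 + 11*p + 28)^2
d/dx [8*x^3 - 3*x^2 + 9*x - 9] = 24*x^2 - 6*x + 9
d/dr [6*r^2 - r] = 12*r - 1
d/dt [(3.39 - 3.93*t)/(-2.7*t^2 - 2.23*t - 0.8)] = (-10.611*t^2 + 18.306*t + 10.7037)/(7.29*t^4 + 12.042*t^3 + 9.2929*t^2 + 3.568*t + 0.64)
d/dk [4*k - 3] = 4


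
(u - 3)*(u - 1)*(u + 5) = u^3 + u^2 - 17*u + 15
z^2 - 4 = (z - 2)*(z + 2)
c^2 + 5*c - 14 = (c - 2)*(c + 7)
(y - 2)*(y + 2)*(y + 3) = y^3 + 3*y^2 - 4*y - 12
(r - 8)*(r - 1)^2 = r^3 - 10*r^2 + 17*r - 8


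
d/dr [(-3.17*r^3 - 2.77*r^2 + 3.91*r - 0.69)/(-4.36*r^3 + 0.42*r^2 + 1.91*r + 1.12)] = (-7.105427357601e-15*r^5 - 13.4086*r^4 + 21.9858*r^3 - 26.6093*r^2 - 5.6252*r + 5.6971)/(19.0096*r^6 - 3.6624*r^5 - 16.4788*r^4 - 8.162*r^3 + 4.5889*r^2 + 4.2784*r + 1.2544)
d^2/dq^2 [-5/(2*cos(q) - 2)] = 5*(cos(q) + 2)/(2*(cos(q) - 1)^2)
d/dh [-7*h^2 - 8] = -14*h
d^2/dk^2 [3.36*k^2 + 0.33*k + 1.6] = 6.72000000000000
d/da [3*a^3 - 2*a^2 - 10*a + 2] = 9*a^2 - 4*a - 10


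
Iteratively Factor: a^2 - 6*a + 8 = (a - 4)*(a - 2)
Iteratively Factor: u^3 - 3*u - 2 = (u + 1)*(u^2 - u - 2) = (u - 2)*(u + 1)*(u + 1)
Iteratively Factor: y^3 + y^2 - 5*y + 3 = (y - 1)*(y^2 + 2*y - 3) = (y - 1)*(y + 3)*(y - 1)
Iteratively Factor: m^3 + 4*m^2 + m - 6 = (m + 3)*(m^2 + m - 2) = (m - 1)*(m + 3)*(m + 2)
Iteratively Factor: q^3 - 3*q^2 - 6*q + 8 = (q + 2)*(q^2 - 5*q + 4) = (q - 1)*(q + 2)*(q - 4)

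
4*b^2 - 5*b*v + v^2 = (-4*b + v)*(-b + v)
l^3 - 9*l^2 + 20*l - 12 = (l - 6)*(l - 2)*(l - 1)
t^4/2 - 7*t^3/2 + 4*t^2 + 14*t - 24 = (t/2 + 1)*(t - 4)*(t - 3)*(t - 2)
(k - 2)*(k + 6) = k^2 + 4*k - 12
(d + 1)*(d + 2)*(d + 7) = d^3 + 10*d^2 + 23*d + 14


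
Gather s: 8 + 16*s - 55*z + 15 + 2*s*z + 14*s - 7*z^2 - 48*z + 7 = s*(2*z + 30) - 7*z^2 - 103*z + 30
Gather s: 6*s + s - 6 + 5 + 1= 7*s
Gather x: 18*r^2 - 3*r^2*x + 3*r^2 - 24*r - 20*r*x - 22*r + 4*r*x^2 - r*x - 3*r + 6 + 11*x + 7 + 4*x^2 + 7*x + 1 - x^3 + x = 21*r^2 - 49*r - x^3 + x^2*(4*r + 4) + x*(-3*r^2 - 21*r + 19) + 14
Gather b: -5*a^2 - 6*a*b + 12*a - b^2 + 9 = -5*a^2 - 6*a*b + 12*a - b^2 + 9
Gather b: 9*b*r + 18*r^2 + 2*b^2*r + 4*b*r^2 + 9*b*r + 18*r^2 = 2*b^2*r + b*(4*r^2 + 18*r) + 36*r^2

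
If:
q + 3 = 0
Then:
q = -3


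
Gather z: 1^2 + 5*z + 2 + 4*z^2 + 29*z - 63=4*z^2 + 34*z - 60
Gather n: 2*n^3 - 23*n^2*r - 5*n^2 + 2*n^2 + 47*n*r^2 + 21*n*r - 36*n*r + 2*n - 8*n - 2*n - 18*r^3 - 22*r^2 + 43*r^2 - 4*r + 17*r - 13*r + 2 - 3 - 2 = 2*n^3 + n^2*(-23*r - 3) + n*(47*r^2 - 15*r - 8) - 18*r^3 + 21*r^2 - 3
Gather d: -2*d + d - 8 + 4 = -d - 4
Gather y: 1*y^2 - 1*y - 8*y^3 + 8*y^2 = -8*y^3 + 9*y^2 - y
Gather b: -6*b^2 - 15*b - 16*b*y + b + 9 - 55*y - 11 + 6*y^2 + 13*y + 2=-6*b^2 + b*(-16*y - 14) + 6*y^2 - 42*y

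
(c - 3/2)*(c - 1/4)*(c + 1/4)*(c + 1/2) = c^4 - c^3 - 13*c^2/16 + c/16 + 3/64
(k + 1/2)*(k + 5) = k^2 + 11*k/2 + 5/2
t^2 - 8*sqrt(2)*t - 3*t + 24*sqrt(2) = (t - 3)*(t - 8*sqrt(2))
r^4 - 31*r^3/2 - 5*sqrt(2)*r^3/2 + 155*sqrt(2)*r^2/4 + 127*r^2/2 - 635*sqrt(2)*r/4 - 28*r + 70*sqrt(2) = (r - 8)*(r - 7)*(r - 1/2)*(r - 5*sqrt(2)/2)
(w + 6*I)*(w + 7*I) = w^2 + 13*I*w - 42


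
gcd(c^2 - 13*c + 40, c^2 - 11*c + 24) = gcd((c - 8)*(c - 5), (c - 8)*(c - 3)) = c - 8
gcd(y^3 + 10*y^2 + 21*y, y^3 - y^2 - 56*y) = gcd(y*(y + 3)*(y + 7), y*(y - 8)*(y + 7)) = y^2 + 7*y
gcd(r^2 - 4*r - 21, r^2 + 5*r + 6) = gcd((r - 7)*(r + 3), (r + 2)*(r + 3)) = r + 3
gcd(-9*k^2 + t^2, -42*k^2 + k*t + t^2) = 1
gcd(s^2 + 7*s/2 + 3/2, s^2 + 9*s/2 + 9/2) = s + 3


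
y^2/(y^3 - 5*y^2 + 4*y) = y/(y^2 - 5*y + 4)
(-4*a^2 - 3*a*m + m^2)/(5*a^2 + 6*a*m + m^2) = (-4*a + m)/(5*a + m)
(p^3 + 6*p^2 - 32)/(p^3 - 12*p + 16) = (p + 4)/(p - 2)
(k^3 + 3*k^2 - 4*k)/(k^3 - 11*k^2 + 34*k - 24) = k*(k + 4)/(k^2 - 10*k + 24)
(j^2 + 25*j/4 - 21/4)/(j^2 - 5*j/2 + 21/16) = 4*(j + 7)/(4*j - 7)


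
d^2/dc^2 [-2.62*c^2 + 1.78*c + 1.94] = -5.24000000000000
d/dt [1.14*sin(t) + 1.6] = 1.14*cos(t)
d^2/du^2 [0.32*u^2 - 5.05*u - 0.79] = 0.640000000000000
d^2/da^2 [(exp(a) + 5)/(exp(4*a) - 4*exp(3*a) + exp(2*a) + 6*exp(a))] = (9*exp(7*a) + 36*exp(6*a) - 394*exp(5*a) + 714*exp(4*a) - 153*exp(3*a) - 226*exp(2*a) + 90*exp(a) + 180)*exp(-a)/(exp(9*a) - 12*exp(8*a) + 51*exp(7*a) - 70*exp(6*a) - 93*exp(5*a) + 312*exp(4*a) - 35*exp(3*a) - 414*exp(2*a) + 108*exp(a) + 216)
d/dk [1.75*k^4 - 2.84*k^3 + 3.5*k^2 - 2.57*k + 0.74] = 7.0*k^3 - 8.52*k^2 + 7.0*k - 2.57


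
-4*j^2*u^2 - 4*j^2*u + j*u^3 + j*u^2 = u*(-4*j + u)*(j*u + j)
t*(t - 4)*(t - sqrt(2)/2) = t^3 - 4*t^2 - sqrt(2)*t^2/2 + 2*sqrt(2)*t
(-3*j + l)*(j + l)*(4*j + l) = -12*j^3 - 11*j^2*l + 2*j*l^2 + l^3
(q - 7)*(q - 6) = q^2 - 13*q + 42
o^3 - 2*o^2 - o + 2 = (o - 2)*(o - 1)*(o + 1)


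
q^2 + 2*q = q*(q + 2)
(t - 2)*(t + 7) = t^2 + 5*t - 14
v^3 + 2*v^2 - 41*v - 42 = (v - 6)*(v + 1)*(v + 7)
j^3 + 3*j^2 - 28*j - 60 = (j - 5)*(j + 2)*(j + 6)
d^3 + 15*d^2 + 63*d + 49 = (d + 1)*(d + 7)^2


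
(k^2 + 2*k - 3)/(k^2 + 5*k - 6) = (k + 3)/(k + 6)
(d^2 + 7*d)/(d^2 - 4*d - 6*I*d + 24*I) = d*(d + 7)/(d^2 - 4*d - 6*I*d + 24*I)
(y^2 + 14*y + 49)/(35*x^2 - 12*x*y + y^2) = (y^2 + 14*y + 49)/(35*x^2 - 12*x*y + y^2)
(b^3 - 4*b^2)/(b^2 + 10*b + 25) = b^2*(b - 4)/(b^2 + 10*b + 25)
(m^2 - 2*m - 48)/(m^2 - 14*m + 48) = (m + 6)/(m - 6)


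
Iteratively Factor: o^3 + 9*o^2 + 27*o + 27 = (o + 3)*(o^2 + 6*o + 9) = (o + 3)^2*(o + 3)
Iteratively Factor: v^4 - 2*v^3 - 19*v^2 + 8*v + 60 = (v + 3)*(v^3 - 5*v^2 - 4*v + 20) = (v - 5)*(v + 3)*(v^2 - 4) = (v - 5)*(v + 2)*(v + 3)*(v - 2)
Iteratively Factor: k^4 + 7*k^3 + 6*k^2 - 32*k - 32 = (k + 4)*(k^3 + 3*k^2 - 6*k - 8) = (k + 1)*(k + 4)*(k^2 + 2*k - 8) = (k - 2)*(k + 1)*(k + 4)*(k + 4)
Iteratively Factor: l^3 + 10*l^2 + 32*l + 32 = (l + 2)*(l^2 + 8*l + 16) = (l + 2)*(l + 4)*(l + 4)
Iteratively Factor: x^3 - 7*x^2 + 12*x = (x)*(x^2 - 7*x + 12) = x*(x - 4)*(x - 3)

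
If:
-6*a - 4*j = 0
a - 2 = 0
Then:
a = 2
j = -3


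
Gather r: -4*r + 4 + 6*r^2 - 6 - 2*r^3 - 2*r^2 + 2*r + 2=-2*r^3 + 4*r^2 - 2*r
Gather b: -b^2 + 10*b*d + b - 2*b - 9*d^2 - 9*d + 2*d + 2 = -b^2 + b*(10*d - 1) - 9*d^2 - 7*d + 2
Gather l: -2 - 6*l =-6*l - 2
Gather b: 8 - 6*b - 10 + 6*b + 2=0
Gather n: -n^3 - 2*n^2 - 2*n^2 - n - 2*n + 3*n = -n^3 - 4*n^2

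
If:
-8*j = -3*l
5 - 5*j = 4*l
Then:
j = 15/47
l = 40/47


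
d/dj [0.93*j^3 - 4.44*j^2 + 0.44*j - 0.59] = 2.79*j^2 - 8.88*j + 0.44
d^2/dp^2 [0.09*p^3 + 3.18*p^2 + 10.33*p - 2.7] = 0.54*p + 6.36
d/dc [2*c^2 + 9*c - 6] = 4*c + 9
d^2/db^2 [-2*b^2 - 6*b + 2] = -4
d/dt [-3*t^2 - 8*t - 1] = -6*t - 8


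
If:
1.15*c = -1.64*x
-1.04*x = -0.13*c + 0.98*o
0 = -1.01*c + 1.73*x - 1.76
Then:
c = -0.79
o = -0.69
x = 0.56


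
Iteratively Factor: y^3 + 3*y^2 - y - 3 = (y + 3)*(y^2 - 1) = (y + 1)*(y + 3)*(y - 1)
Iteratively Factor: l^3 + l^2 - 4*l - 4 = (l + 1)*(l^2 - 4) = (l - 2)*(l + 1)*(l + 2)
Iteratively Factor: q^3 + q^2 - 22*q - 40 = (q + 2)*(q^2 - q - 20) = (q + 2)*(q + 4)*(q - 5)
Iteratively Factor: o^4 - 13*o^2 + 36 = (o + 3)*(o^3 - 3*o^2 - 4*o + 12) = (o - 2)*(o + 3)*(o^2 - o - 6) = (o - 3)*(o - 2)*(o + 3)*(o + 2)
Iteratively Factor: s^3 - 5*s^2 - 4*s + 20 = (s - 2)*(s^2 - 3*s - 10) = (s - 5)*(s - 2)*(s + 2)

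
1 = 1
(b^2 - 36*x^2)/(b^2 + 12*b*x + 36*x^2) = (b - 6*x)/(b + 6*x)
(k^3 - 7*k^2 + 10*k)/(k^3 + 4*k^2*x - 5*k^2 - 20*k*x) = (k - 2)/(k + 4*x)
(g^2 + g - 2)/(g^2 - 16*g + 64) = (g^2 + g - 2)/(g^2 - 16*g + 64)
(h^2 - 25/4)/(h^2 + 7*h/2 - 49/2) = (4*h^2 - 25)/(2*(2*h^2 + 7*h - 49))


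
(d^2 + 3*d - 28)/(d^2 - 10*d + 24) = (d + 7)/(d - 6)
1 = 1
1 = 1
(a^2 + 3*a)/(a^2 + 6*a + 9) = a/(a + 3)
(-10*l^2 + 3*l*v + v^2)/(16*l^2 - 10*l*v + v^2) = (5*l + v)/(-8*l + v)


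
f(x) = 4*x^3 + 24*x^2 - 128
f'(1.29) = 81.89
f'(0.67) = 37.55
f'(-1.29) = -41.95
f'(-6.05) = 148.83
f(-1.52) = -86.60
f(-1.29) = -96.65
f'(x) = 12*x^2 + 48*x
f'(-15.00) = 1980.00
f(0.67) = -116.02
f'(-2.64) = -43.08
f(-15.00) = -8228.00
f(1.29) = -79.47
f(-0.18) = -127.25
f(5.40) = 1201.70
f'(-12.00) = 1152.00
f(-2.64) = -34.33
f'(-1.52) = -45.24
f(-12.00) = -3584.00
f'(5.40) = 609.12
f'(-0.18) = -8.25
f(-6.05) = -135.32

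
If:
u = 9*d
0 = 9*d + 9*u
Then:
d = 0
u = 0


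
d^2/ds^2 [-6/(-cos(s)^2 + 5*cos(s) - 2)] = 6*(4*sin(s)^4 - 19*sin(s)^2 + 115*cos(s)/4 - 15*cos(3*s)/4 - 31)/(sin(s)^2 + 5*cos(s) - 3)^3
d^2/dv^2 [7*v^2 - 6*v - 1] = 14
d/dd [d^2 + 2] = 2*d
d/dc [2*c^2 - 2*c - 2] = 4*c - 2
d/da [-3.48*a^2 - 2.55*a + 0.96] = -6.96*a - 2.55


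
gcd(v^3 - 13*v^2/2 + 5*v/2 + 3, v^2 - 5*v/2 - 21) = v - 6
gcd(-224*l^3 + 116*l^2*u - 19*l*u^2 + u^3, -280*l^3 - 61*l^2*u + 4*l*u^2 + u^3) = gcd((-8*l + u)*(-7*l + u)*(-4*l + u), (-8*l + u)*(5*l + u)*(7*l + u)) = -8*l + u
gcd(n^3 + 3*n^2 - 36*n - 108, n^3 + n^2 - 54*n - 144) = n^2 + 9*n + 18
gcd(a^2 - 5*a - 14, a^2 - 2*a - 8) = a + 2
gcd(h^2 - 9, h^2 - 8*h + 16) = 1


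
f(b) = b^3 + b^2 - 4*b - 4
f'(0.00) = -4.00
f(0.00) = -4.00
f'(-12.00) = 404.00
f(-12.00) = -1540.00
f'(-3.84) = 32.56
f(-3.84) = -30.52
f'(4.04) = 53.04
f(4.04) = 62.10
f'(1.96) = 11.44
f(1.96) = -0.47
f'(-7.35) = 143.37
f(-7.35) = -317.64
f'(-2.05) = 4.51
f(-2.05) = -0.21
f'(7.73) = 190.72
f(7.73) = 486.72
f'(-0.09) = -4.16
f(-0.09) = -3.63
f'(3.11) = 31.24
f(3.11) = 23.31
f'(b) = 3*b^2 + 2*b - 4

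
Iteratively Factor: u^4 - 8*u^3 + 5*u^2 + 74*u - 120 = (u - 2)*(u^3 - 6*u^2 - 7*u + 60) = (u - 2)*(u + 3)*(u^2 - 9*u + 20) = (u - 5)*(u - 2)*(u + 3)*(u - 4)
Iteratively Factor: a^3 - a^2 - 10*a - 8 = (a + 1)*(a^2 - 2*a - 8) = (a - 4)*(a + 1)*(a + 2)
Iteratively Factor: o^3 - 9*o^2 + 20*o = (o - 5)*(o^2 - 4*o) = (o - 5)*(o - 4)*(o)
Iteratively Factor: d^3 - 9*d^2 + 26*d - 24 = (d - 2)*(d^2 - 7*d + 12) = (d - 4)*(d - 2)*(d - 3)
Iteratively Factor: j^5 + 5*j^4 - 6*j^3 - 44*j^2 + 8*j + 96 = (j + 4)*(j^4 + j^3 - 10*j^2 - 4*j + 24) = (j + 3)*(j + 4)*(j^3 - 2*j^2 - 4*j + 8) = (j - 2)*(j + 3)*(j + 4)*(j^2 - 4) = (j - 2)^2*(j + 3)*(j + 4)*(j + 2)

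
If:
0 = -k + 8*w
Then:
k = 8*w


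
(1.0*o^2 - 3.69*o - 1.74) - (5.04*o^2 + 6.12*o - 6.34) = -4.04*o^2 - 9.81*o + 4.6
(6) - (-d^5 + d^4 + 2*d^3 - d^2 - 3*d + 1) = d^5 - d^4 - 2*d^3 + d^2 + 3*d + 5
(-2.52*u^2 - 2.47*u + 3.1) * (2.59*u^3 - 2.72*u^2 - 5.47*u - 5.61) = -6.5268*u^5 + 0.457100000000001*u^4 + 28.5318*u^3 + 19.2161*u^2 - 3.1003*u - 17.391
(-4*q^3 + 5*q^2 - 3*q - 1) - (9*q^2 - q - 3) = -4*q^3 - 4*q^2 - 2*q + 2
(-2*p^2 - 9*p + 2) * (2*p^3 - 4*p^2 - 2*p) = -4*p^5 - 10*p^4 + 44*p^3 + 10*p^2 - 4*p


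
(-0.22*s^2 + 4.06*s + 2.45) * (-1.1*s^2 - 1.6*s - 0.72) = 0.242*s^4 - 4.114*s^3 - 9.0326*s^2 - 6.8432*s - 1.764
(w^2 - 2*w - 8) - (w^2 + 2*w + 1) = -4*w - 9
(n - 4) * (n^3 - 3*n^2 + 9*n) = n^4 - 7*n^3 + 21*n^2 - 36*n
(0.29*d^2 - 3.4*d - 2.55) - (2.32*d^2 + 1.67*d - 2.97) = -2.03*d^2 - 5.07*d + 0.42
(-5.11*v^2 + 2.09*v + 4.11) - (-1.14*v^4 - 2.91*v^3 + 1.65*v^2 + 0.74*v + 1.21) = 1.14*v^4 + 2.91*v^3 - 6.76*v^2 + 1.35*v + 2.9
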